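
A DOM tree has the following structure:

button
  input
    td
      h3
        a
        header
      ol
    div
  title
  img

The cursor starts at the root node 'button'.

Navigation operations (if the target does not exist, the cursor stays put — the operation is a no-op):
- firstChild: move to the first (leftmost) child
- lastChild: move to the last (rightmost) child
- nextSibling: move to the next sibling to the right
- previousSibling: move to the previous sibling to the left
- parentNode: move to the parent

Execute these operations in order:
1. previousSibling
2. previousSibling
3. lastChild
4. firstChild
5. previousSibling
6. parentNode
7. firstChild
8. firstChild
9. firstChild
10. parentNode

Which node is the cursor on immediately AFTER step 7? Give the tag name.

Answer: input

Derivation:
After 1 (previousSibling): button (no-op, stayed)
After 2 (previousSibling): button (no-op, stayed)
After 3 (lastChild): img
After 4 (firstChild): img (no-op, stayed)
After 5 (previousSibling): title
After 6 (parentNode): button
After 7 (firstChild): input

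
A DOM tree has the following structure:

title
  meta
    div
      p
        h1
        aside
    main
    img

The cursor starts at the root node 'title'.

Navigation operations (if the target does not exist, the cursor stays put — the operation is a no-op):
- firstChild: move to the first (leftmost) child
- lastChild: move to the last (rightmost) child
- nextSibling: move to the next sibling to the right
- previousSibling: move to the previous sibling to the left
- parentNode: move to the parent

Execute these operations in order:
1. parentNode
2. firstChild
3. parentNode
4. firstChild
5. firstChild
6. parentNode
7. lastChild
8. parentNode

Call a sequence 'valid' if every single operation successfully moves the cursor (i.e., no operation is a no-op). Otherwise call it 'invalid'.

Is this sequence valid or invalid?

After 1 (parentNode): title (no-op, stayed)
After 2 (firstChild): meta
After 3 (parentNode): title
After 4 (firstChild): meta
After 5 (firstChild): div
After 6 (parentNode): meta
After 7 (lastChild): img
After 8 (parentNode): meta

Answer: invalid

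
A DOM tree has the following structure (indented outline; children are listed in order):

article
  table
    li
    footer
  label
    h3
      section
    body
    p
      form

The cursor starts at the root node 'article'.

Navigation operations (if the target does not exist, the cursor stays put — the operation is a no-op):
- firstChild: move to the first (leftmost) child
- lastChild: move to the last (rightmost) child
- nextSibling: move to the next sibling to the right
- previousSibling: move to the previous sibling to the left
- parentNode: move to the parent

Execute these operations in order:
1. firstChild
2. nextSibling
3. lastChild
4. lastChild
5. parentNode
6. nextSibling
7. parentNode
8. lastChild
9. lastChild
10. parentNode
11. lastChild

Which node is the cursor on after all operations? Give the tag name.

Answer: form

Derivation:
After 1 (firstChild): table
After 2 (nextSibling): label
After 3 (lastChild): p
After 4 (lastChild): form
After 5 (parentNode): p
After 6 (nextSibling): p (no-op, stayed)
After 7 (parentNode): label
After 8 (lastChild): p
After 9 (lastChild): form
After 10 (parentNode): p
After 11 (lastChild): form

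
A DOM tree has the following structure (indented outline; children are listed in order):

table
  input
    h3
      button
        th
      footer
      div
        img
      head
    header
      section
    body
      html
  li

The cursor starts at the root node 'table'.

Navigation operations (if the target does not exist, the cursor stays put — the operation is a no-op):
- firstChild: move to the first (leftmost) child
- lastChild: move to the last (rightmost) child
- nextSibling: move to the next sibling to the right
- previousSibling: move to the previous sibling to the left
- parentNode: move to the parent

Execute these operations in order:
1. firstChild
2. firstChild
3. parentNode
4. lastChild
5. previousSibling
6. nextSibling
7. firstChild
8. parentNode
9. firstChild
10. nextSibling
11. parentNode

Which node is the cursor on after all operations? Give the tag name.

After 1 (firstChild): input
After 2 (firstChild): h3
After 3 (parentNode): input
After 4 (lastChild): body
After 5 (previousSibling): header
After 6 (nextSibling): body
After 7 (firstChild): html
After 8 (parentNode): body
After 9 (firstChild): html
After 10 (nextSibling): html (no-op, stayed)
After 11 (parentNode): body

Answer: body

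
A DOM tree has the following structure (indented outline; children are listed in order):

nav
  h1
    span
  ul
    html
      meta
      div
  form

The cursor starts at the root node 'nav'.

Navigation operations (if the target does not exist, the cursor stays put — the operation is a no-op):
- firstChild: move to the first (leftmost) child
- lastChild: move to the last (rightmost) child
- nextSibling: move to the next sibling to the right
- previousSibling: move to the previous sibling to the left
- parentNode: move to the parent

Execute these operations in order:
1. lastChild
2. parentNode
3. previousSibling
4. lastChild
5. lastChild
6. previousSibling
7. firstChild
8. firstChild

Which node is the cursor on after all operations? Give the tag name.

After 1 (lastChild): form
After 2 (parentNode): nav
After 3 (previousSibling): nav (no-op, stayed)
After 4 (lastChild): form
After 5 (lastChild): form (no-op, stayed)
After 6 (previousSibling): ul
After 7 (firstChild): html
After 8 (firstChild): meta

Answer: meta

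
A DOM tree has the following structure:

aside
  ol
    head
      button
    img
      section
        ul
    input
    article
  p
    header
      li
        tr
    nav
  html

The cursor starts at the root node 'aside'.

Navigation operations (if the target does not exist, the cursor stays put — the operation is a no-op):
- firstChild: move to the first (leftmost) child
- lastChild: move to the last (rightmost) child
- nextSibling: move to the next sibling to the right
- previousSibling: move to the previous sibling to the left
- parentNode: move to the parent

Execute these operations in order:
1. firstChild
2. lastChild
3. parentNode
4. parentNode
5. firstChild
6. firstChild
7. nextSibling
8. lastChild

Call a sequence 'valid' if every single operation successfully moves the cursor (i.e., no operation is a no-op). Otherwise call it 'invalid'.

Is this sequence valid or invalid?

Answer: valid

Derivation:
After 1 (firstChild): ol
After 2 (lastChild): article
After 3 (parentNode): ol
After 4 (parentNode): aside
After 5 (firstChild): ol
After 6 (firstChild): head
After 7 (nextSibling): img
After 8 (lastChild): section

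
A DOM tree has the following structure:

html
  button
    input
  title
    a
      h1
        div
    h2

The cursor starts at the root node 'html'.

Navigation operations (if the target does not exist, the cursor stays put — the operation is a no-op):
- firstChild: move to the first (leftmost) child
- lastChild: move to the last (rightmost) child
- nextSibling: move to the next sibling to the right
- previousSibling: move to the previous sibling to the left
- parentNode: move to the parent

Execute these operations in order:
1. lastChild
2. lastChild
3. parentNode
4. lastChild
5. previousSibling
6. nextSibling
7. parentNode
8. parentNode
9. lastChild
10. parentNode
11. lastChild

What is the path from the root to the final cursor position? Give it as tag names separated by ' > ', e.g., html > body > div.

Answer: html > title

Derivation:
After 1 (lastChild): title
After 2 (lastChild): h2
After 3 (parentNode): title
After 4 (lastChild): h2
After 5 (previousSibling): a
After 6 (nextSibling): h2
After 7 (parentNode): title
After 8 (parentNode): html
After 9 (lastChild): title
After 10 (parentNode): html
After 11 (lastChild): title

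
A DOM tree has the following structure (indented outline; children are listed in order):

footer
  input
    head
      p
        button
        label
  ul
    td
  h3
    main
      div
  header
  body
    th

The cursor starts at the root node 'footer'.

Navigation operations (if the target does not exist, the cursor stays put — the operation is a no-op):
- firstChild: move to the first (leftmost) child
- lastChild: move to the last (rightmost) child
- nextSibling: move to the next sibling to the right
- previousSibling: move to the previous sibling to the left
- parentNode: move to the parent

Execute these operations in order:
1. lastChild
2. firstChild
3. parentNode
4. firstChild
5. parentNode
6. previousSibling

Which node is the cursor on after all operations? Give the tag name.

Answer: header

Derivation:
After 1 (lastChild): body
After 2 (firstChild): th
After 3 (parentNode): body
After 4 (firstChild): th
After 5 (parentNode): body
After 6 (previousSibling): header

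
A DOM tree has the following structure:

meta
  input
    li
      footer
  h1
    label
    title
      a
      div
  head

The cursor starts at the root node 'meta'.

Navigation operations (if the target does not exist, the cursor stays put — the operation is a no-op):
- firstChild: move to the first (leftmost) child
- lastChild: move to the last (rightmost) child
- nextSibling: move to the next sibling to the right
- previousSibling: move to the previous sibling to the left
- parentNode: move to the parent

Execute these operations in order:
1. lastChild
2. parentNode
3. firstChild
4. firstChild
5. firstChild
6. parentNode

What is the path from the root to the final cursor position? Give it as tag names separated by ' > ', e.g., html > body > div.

Answer: meta > input > li

Derivation:
After 1 (lastChild): head
After 2 (parentNode): meta
After 3 (firstChild): input
After 4 (firstChild): li
After 5 (firstChild): footer
After 6 (parentNode): li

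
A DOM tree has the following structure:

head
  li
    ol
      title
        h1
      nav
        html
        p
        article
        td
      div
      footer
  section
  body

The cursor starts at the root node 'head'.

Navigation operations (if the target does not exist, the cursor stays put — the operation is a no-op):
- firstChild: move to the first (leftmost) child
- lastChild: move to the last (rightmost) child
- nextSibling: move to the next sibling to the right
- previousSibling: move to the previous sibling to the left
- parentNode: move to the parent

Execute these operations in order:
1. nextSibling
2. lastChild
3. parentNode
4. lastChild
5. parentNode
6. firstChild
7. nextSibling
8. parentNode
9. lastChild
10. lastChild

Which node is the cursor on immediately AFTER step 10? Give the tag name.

Answer: body

Derivation:
After 1 (nextSibling): head (no-op, stayed)
After 2 (lastChild): body
After 3 (parentNode): head
After 4 (lastChild): body
After 5 (parentNode): head
After 6 (firstChild): li
After 7 (nextSibling): section
After 8 (parentNode): head
After 9 (lastChild): body
After 10 (lastChild): body (no-op, stayed)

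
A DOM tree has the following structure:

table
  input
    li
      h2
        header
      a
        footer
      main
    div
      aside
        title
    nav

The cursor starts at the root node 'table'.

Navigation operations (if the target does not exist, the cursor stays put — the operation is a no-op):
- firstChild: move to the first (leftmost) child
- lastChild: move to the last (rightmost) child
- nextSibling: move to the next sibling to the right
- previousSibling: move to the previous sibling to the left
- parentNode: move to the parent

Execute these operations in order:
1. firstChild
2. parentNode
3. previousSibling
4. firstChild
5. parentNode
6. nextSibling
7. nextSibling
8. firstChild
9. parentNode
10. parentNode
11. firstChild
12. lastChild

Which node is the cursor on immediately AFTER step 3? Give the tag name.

Answer: table

Derivation:
After 1 (firstChild): input
After 2 (parentNode): table
After 3 (previousSibling): table (no-op, stayed)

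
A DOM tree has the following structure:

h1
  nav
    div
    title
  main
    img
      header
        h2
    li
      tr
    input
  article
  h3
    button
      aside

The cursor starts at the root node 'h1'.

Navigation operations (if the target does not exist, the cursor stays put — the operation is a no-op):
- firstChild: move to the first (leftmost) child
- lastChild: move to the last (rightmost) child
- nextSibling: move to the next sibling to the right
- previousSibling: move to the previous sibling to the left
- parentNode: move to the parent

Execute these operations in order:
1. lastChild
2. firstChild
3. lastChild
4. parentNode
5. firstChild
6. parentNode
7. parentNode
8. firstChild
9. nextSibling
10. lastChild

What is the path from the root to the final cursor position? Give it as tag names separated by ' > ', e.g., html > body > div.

After 1 (lastChild): h3
After 2 (firstChild): button
After 3 (lastChild): aside
After 4 (parentNode): button
After 5 (firstChild): aside
After 6 (parentNode): button
After 7 (parentNode): h3
After 8 (firstChild): button
After 9 (nextSibling): button (no-op, stayed)
After 10 (lastChild): aside

Answer: h1 > h3 > button > aside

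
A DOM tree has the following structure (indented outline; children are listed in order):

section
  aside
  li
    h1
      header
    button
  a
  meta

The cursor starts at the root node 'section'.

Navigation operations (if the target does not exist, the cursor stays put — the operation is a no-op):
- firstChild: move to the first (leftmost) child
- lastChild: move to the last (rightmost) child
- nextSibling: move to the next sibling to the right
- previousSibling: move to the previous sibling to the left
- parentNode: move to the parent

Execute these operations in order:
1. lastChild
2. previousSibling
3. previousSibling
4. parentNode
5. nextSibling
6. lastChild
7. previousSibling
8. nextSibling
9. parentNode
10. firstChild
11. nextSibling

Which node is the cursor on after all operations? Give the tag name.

Answer: li

Derivation:
After 1 (lastChild): meta
After 2 (previousSibling): a
After 3 (previousSibling): li
After 4 (parentNode): section
After 5 (nextSibling): section (no-op, stayed)
After 6 (lastChild): meta
After 7 (previousSibling): a
After 8 (nextSibling): meta
After 9 (parentNode): section
After 10 (firstChild): aside
After 11 (nextSibling): li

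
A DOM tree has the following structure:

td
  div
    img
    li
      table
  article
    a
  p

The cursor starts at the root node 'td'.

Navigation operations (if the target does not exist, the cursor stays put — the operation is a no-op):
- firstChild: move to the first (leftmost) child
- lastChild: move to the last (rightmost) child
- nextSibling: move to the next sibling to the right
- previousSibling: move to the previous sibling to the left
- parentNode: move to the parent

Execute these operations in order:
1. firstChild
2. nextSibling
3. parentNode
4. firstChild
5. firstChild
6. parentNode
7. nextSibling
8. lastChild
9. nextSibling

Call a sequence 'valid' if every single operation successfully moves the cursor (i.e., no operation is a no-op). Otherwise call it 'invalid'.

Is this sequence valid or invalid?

Answer: invalid

Derivation:
After 1 (firstChild): div
After 2 (nextSibling): article
After 3 (parentNode): td
After 4 (firstChild): div
After 5 (firstChild): img
After 6 (parentNode): div
After 7 (nextSibling): article
After 8 (lastChild): a
After 9 (nextSibling): a (no-op, stayed)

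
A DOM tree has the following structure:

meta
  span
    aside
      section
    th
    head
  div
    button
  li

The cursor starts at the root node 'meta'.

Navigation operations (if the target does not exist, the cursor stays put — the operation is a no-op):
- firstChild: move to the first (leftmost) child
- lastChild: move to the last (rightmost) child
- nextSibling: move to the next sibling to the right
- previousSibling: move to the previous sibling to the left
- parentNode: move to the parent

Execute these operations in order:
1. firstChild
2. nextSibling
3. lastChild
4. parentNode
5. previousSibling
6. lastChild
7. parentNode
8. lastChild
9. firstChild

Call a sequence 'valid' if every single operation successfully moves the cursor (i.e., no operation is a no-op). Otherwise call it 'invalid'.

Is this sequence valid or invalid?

Answer: invalid

Derivation:
After 1 (firstChild): span
After 2 (nextSibling): div
After 3 (lastChild): button
After 4 (parentNode): div
After 5 (previousSibling): span
After 6 (lastChild): head
After 7 (parentNode): span
After 8 (lastChild): head
After 9 (firstChild): head (no-op, stayed)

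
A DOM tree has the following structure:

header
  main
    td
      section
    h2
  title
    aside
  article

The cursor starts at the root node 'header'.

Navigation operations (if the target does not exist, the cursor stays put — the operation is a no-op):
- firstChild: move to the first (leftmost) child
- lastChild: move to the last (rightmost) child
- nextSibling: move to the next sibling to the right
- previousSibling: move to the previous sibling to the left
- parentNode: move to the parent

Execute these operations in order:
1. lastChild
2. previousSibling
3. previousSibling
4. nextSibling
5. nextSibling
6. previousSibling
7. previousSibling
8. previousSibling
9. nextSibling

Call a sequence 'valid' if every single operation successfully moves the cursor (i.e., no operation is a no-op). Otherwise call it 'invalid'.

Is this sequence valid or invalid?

Answer: invalid

Derivation:
After 1 (lastChild): article
After 2 (previousSibling): title
After 3 (previousSibling): main
After 4 (nextSibling): title
After 5 (nextSibling): article
After 6 (previousSibling): title
After 7 (previousSibling): main
After 8 (previousSibling): main (no-op, stayed)
After 9 (nextSibling): title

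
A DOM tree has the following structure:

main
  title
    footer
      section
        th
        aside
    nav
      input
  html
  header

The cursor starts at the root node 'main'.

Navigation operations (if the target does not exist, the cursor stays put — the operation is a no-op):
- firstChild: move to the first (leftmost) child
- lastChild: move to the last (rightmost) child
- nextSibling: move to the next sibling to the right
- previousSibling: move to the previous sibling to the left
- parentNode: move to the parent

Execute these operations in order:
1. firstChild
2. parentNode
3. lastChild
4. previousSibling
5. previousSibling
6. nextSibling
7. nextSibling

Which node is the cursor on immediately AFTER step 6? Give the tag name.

Answer: html

Derivation:
After 1 (firstChild): title
After 2 (parentNode): main
After 3 (lastChild): header
After 4 (previousSibling): html
After 5 (previousSibling): title
After 6 (nextSibling): html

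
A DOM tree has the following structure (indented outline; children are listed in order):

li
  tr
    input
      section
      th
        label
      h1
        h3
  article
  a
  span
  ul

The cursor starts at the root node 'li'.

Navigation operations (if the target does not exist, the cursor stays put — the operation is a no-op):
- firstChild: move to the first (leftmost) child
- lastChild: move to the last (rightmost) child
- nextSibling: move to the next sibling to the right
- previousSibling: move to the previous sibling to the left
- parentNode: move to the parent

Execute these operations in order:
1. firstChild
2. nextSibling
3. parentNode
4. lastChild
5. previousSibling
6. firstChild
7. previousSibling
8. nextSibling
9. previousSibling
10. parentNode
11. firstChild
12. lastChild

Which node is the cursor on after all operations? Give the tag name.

After 1 (firstChild): tr
After 2 (nextSibling): article
After 3 (parentNode): li
After 4 (lastChild): ul
After 5 (previousSibling): span
After 6 (firstChild): span (no-op, stayed)
After 7 (previousSibling): a
After 8 (nextSibling): span
After 9 (previousSibling): a
After 10 (parentNode): li
After 11 (firstChild): tr
After 12 (lastChild): input

Answer: input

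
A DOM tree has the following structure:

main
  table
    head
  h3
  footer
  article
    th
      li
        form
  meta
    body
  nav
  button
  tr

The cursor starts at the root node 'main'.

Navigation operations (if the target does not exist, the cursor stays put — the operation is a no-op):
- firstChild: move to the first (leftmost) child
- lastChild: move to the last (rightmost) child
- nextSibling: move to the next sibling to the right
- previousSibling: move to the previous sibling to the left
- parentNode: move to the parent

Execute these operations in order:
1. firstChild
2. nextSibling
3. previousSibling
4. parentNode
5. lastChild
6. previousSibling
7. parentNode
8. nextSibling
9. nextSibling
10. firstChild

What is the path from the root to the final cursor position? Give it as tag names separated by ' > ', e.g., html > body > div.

Answer: main > table

Derivation:
After 1 (firstChild): table
After 2 (nextSibling): h3
After 3 (previousSibling): table
After 4 (parentNode): main
After 5 (lastChild): tr
After 6 (previousSibling): button
After 7 (parentNode): main
After 8 (nextSibling): main (no-op, stayed)
After 9 (nextSibling): main (no-op, stayed)
After 10 (firstChild): table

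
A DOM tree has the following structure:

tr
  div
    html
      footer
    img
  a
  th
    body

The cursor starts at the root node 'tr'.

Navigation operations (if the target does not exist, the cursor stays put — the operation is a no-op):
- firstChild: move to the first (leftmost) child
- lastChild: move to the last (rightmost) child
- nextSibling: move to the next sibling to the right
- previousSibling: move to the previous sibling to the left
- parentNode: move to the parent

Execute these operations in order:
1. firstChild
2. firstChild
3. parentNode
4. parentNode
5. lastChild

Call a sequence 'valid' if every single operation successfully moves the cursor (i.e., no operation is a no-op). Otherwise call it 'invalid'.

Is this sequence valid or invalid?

After 1 (firstChild): div
After 2 (firstChild): html
After 3 (parentNode): div
After 4 (parentNode): tr
After 5 (lastChild): th

Answer: valid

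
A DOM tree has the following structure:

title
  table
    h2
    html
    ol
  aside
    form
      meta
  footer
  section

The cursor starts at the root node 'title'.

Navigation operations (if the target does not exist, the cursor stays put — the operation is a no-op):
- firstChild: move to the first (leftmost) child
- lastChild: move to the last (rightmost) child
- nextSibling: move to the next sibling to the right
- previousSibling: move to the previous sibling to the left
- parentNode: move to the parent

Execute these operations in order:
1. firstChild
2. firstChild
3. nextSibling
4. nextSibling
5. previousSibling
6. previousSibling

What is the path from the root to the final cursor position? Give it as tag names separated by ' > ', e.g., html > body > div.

After 1 (firstChild): table
After 2 (firstChild): h2
After 3 (nextSibling): html
After 4 (nextSibling): ol
After 5 (previousSibling): html
After 6 (previousSibling): h2

Answer: title > table > h2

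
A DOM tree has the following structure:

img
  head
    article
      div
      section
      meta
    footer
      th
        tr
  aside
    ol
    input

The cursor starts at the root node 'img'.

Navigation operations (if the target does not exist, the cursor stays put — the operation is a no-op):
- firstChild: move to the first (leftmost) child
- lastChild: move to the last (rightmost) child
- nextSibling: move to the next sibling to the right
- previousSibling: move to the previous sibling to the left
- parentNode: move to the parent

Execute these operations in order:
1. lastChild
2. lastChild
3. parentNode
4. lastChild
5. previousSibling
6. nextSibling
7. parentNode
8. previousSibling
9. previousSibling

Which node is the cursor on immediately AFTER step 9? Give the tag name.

After 1 (lastChild): aside
After 2 (lastChild): input
After 3 (parentNode): aside
After 4 (lastChild): input
After 5 (previousSibling): ol
After 6 (nextSibling): input
After 7 (parentNode): aside
After 8 (previousSibling): head
After 9 (previousSibling): head (no-op, stayed)

Answer: head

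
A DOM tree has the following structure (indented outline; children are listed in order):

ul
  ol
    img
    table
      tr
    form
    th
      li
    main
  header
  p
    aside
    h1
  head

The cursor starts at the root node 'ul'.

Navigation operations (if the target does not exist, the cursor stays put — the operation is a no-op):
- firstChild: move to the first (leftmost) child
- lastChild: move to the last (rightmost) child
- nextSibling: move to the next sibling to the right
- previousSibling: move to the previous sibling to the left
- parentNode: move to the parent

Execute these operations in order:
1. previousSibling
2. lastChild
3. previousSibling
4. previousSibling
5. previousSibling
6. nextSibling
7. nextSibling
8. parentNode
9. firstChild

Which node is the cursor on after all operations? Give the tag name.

Answer: ol

Derivation:
After 1 (previousSibling): ul (no-op, stayed)
After 2 (lastChild): head
After 3 (previousSibling): p
After 4 (previousSibling): header
After 5 (previousSibling): ol
After 6 (nextSibling): header
After 7 (nextSibling): p
After 8 (parentNode): ul
After 9 (firstChild): ol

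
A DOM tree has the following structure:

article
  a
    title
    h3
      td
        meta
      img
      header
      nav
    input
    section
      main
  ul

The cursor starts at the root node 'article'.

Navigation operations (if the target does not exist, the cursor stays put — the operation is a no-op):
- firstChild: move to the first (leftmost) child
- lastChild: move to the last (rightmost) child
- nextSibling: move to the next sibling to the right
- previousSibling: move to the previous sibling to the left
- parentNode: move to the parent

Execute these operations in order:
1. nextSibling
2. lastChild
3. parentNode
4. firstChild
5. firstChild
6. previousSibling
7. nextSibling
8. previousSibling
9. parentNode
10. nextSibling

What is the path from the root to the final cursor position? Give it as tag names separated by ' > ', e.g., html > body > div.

Answer: article > ul

Derivation:
After 1 (nextSibling): article (no-op, stayed)
After 2 (lastChild): ul
After 3 (parentNode): article
After 4 (firstChild): a
After 5 (firstChild): title
After 6 (previousSibling): title (no-op, stayed)
After 7 (nextSibling): h3
After 8 (previousSibling): title
After 9 (parentNode): a
After 10 (nextSibling): ul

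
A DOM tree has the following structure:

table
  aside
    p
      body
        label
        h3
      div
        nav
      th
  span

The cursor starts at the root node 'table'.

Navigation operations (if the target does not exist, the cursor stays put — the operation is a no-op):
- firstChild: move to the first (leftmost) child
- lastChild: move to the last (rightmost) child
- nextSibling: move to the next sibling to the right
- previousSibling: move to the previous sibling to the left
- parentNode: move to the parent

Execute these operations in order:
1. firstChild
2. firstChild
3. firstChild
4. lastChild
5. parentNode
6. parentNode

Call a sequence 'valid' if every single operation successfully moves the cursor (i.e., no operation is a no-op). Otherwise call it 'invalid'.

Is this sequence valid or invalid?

Answer: valid

Derivation:
After 1 (firstChild): aside
After 2 (firstChild): p
After 3 (firstChild): body
After 4 (lastChild): h3
After 5 (parentNode): body
After 6 (parentNode): p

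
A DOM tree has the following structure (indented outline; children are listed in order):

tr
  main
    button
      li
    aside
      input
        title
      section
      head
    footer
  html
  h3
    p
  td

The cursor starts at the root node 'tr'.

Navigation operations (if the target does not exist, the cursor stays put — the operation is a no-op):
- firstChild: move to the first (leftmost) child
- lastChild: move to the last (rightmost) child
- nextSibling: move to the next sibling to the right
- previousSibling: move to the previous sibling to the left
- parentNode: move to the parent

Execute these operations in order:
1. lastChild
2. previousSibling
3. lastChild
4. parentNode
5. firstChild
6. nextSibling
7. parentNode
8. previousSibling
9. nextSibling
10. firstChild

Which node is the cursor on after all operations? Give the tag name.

After 1 (lastChild): td
After 2 (previousSibling): h3
After 3 (lastChild): p
After 4 (parentNode): h3
After 5 (firstChild): p
After 6 (nextSibling): p (no-op, stayed)
After 7 (parentNode): h3
After 8 (previousSibling): html
After 9 (nextSibling): h3
After 10 (firstChild): p

Answer: p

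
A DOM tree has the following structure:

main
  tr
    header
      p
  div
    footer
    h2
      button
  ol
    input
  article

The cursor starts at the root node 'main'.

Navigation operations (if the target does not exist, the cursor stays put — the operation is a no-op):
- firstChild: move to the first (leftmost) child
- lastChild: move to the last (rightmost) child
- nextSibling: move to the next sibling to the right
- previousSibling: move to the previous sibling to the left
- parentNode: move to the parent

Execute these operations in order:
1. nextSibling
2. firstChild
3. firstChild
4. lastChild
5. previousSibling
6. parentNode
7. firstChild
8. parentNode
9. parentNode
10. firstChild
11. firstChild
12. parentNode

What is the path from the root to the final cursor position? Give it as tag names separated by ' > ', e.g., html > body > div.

Answer: main > tr > header

Derivation:
After 1 (nextSibling): main (no-op, stayed)
After 2 (firstChild): tr
After 3 (firstChild): header
After 4 (lastChild): p
After 5 (previousSibling): p (no-op, stayed)
After 6 (parentNode): header
After 7 (firstChild): p
After 8 (parentNode): header
After 9 (parentNode): tr
After 10 (firstChild): header
After 11 (firstChild): p
After 12 (parentNode): header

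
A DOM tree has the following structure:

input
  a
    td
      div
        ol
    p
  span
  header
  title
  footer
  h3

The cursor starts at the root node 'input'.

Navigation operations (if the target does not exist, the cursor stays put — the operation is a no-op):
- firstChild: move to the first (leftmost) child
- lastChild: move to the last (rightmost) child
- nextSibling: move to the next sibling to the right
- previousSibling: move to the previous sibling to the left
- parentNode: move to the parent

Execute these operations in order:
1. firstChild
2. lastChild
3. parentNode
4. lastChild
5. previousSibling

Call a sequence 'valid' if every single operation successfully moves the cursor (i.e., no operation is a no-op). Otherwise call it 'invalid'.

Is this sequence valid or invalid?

After 1 (firstChild): a
After 2 (lastChild): p
After 3 (parentNode): a
After 4 (lastChild): p
After 5 (previousSibling): td

Answer: valid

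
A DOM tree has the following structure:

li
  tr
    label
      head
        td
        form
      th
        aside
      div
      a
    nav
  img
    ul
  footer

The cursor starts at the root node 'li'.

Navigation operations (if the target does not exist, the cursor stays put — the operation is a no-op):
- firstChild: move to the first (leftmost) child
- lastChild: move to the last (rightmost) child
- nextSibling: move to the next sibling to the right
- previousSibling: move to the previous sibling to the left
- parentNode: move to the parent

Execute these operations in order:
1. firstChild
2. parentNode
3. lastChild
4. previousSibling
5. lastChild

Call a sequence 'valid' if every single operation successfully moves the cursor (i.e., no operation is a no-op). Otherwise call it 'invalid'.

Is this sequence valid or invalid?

After 1 (firstChild): tr
After 2 (parentNode): li
After 3 (lastChild): footer
After 4 (previousSibling): img
After 5 (lastChild): ul

Answer: valid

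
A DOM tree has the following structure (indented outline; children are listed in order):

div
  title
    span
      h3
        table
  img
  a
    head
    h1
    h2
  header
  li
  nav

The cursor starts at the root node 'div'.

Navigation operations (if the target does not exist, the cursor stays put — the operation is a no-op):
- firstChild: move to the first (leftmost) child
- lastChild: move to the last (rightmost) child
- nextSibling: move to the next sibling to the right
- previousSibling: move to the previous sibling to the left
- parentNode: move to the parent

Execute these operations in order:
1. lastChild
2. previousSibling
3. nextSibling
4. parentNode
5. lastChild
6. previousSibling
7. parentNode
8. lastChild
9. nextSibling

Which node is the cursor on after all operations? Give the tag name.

Answer: nav

Derivation:
After 1 (lastChild): nav
After 2 (previousSibling): li
After 3 (nextSibling): nav
After 4 (parentNode): div
After 5 (lastChild): nav
After 6 (previousSibling): li
After 7 (parentNode): div
After 8 (lastChild): nav
After 9 (nextSibling): nav (no-op, stayed)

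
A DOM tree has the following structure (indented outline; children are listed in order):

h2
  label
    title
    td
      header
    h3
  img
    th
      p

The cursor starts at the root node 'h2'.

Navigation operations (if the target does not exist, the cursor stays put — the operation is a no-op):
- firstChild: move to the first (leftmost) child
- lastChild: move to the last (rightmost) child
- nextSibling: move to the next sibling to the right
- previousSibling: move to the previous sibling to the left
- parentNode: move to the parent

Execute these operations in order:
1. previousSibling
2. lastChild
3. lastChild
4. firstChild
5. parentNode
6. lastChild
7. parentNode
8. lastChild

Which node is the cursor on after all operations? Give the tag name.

After 1 (previousSibling): h2 (no-op, stayed)
After 2 (lastChild): img
After 3 (lastChild): th
After 4 (firstChild): p
After 5 (parentNode): th
After 6 (lastChild): p
After 7 (parentNode): th
After 8 (lastChild): p

Answer: p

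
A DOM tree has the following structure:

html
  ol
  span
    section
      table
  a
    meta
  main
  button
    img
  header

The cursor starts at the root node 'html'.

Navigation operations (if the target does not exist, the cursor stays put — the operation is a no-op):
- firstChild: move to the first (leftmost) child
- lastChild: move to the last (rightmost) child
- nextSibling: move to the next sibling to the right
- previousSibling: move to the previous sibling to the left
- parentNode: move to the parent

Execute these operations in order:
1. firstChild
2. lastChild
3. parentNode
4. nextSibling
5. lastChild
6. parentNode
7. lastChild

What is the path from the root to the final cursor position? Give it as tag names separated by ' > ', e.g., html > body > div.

After 1 (firstChild): ol
After 2 (lastChild): ol (no-op, stayed)
After 3 (parentNode): html
After 4 (nextSibling): html (no-op, stayed)
After 5 (lastChild): header
After 6 (parentNode): html
After 7 (lastChild): header

Answer: html > header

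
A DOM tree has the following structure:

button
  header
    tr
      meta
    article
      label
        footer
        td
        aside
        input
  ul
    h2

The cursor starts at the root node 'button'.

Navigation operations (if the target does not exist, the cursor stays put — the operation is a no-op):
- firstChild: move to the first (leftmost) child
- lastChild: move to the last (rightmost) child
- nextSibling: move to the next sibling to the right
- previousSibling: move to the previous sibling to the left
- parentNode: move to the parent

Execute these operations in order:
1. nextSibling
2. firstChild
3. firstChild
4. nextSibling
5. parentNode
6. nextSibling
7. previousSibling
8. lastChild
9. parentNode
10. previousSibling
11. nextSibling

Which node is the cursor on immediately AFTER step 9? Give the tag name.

After 1 (nextSibling): button (no-op, stayed)
After 2 (firstChild): header
After 3 (firstChild): tr
After 4 (nextSibling): article
After 5 (parentNode): header
After 6 (nextSibling): ul
After 7 (previousSibling): header
After 8 (lastChild): article
After 9 (parentNode): header

Answer: header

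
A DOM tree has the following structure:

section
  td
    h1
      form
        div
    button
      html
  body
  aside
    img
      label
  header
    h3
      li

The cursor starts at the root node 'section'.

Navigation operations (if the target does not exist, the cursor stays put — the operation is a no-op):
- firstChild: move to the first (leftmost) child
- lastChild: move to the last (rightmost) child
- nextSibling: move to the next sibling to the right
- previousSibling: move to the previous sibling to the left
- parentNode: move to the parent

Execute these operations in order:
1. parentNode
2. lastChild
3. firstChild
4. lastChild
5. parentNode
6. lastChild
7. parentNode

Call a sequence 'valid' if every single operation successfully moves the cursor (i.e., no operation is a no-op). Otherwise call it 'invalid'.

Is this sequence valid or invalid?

After 1 (parentNode): section (no-op, stayed)
After 2 (lastChild): header
After 3 (firstChild): h3
After 4 (lastChild): li
After 5 (parentNode): h3
After 6 (lastChild): li
After 7 (parentNode): h3

Answer: invalid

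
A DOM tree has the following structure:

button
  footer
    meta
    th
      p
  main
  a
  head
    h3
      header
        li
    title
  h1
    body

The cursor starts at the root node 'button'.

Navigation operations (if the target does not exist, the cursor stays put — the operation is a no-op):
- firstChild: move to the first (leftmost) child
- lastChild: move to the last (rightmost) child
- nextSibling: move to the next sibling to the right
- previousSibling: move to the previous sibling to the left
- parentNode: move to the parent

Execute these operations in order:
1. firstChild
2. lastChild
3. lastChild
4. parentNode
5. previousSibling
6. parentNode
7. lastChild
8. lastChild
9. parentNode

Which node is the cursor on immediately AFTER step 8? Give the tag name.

After 1 (firstChild): footer
After 2 (lastChild): th
After 3 (lastChild): p
After 4 (parentNode): th
After 5 (previousSibling): meta
After 6 (parentNode): footer
After 7 (lastChild): th
After 8 (lastChild): p

Answer: p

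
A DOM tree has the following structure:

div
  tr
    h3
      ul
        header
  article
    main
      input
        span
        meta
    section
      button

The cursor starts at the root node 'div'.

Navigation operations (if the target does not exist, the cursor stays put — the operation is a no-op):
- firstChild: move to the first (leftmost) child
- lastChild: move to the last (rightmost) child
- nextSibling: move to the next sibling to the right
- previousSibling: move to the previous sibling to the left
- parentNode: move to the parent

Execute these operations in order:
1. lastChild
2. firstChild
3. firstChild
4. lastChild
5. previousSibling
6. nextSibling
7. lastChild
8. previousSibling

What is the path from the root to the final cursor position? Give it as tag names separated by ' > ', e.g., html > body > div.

After 1 (lastChild): article
After 2 (firstChild): main
After 3 (firstChild): input
After 4 (lastChild): meta
After 5 (previousSibling): span
After 6 (nextSibling): meta
After 7 (lastChild): meta (no-op, stayed)
After 8 (previousSibling): span

Answer: div > article > main > input > span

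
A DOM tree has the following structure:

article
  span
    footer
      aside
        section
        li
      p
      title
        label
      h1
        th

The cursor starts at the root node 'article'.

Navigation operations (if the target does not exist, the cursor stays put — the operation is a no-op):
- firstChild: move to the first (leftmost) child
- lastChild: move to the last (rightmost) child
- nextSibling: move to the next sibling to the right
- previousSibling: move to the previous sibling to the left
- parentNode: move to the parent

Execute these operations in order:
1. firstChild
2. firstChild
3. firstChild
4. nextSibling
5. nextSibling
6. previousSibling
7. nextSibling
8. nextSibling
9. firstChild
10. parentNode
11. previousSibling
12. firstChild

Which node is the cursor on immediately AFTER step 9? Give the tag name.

After 1 (firstChild): span
After 2 (firstChild): footer
After 3 (firstChild): aside
After 4 (nextSibling): p
After 5 (nextSibling): title
After 6 (previousSibling): p
After 7 (nextSibling): title
After 8 (nextSibling): h1
After 9 (firstChild): th

Answer: th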